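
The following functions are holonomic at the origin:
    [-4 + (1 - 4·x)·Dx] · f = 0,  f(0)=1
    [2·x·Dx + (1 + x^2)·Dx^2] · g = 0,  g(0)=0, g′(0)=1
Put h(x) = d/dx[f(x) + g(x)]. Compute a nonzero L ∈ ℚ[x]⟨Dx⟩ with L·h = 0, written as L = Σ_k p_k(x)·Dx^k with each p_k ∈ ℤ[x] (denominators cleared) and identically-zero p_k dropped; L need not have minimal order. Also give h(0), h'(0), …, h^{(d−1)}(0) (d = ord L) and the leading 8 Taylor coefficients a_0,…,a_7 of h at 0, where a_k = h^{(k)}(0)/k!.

f: a_k = 1, 4, 16, 64, 256, 1024, 4096, 16384, …
g: a_k = 0, 1, 0, -1/3, 0, 1/5, 0, -1/7, …
Sum ⇒ L₀ = lclm(L_f,L_g) in ℚ(x)⟨Dx⟩.
Derive L from L₀ (diff closure).
L = (-8 + 128·x + 24·x^2) + (49 - 8·x + 109·x^2 + 24·x^3)·Dx + (-4 + 15·x + 15·x^3 + 4·x^4)·Dx^2  (order 2).
h: a_k = 5, 32, 191, 1024, 5121, 24576, 114687, 524288, …
ICs: h(0) = 5, h′(0) = 32.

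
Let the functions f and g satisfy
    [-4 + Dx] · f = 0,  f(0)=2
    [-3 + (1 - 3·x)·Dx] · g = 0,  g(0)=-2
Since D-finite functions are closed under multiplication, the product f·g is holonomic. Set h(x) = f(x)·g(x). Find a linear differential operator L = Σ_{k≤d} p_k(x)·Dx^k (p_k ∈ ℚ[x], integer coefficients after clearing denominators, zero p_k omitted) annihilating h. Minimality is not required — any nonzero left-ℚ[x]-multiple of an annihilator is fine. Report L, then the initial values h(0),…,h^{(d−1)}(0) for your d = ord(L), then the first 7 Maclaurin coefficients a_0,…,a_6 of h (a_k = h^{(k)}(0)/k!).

L = (7 - 12·x) + (-1 + 3·x)·Dx  (order 1).
h: a_k = -4, -28, -116, -1172/3, -3644/3, -55172/15, -497572/45, …
ICs: h(0) = -4.

f: a_k = 2, 8, 16, 64/3, 64/3, 256/15, 512/45, …
g: a_k = -2, -6, -18, -54, -162, -486, -1458, …
Product ⇒ symmetric product L₀, ord ≤ 1.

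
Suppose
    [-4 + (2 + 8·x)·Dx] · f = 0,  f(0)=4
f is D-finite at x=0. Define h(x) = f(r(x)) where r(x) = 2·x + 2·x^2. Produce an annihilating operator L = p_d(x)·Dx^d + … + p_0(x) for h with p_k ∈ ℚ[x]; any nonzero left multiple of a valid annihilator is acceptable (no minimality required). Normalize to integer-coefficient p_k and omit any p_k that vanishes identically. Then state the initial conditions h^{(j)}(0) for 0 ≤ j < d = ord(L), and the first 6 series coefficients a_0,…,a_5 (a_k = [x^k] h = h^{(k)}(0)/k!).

f: a_k = 4, 8, -8, 16, -40, 112, …
Substitute x→r, Dx→(1/r')Dx; clear ⇒ L₀.
L = (-4 - 8·x) + (1 + 8·x + 8·x^2)·Dx  (order 1).
h: a_k = 4, 16, -16, 64, -288, 1408, …
ICs: h(0) = 4.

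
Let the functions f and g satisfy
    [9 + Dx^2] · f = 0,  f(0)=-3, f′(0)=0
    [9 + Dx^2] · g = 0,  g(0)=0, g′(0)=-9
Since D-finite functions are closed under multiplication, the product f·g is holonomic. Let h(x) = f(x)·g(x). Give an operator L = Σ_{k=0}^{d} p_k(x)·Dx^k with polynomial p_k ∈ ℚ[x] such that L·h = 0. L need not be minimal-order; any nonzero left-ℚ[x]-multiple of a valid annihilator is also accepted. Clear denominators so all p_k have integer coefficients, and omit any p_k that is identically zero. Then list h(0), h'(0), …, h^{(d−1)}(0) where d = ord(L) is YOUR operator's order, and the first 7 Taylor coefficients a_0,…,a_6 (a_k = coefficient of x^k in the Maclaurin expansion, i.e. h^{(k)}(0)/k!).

f: a_k = -3, 0, 27/2, 0, -81/8, 0, 243/80, …
g: a_k = 0, -9, 0, 27/2, 0, -243/40, 0, …
f·g: L₀ = L_f ⊗_s L_g, ord ≤ 2·2.
L = 36·Dx + Dx^3  (order 3).
h: a_k = 0, 27, 0, -162, 0, 1458/5, 0, …
ICs: h(0) = 0, h′(0) = 27, h′′(0) = 0.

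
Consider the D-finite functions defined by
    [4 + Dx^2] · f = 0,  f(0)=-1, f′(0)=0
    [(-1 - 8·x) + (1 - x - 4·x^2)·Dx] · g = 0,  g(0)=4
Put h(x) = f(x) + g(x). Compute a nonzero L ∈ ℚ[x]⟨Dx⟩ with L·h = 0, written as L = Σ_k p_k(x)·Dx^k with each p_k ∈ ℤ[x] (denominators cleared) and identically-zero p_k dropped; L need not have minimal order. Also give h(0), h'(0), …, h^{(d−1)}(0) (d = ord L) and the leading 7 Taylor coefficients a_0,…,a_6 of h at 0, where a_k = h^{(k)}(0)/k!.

L = (-116 - 1008·x - 968·x^2 - 2688·x^3 - 640·x^4 - 1024·x^5) + (28 + 4·x - 8·x^2 - 200·x^3 - 480·x^4 - 384·x^5 - 512·x^6)·Dx + (-29 - 252·x - 242·x^2 - 672·x^3 - 160·x^4 - 256·x^5)·Dx^2 + (7 + x - 2·x^2 - 50·x^3 - 120·x^4 - 96·x^5 - 128·x^6)·Dx^3  (order 3).
h: a_k = 3, 4, 22, 36, 346/3, 260, 32584/45, …
ICs: h(0) = 3, h′(0) = 4, h′′(0) = 44.

f: a_k = -1, 0, 2, 0, -2/3, 0, 4/45, …
g: a_k = 4, 4, 20, 36, 116, 260, 724, …
Weyl lclm of L_f,L_g ⇒ L₀ (ord ≤ 3).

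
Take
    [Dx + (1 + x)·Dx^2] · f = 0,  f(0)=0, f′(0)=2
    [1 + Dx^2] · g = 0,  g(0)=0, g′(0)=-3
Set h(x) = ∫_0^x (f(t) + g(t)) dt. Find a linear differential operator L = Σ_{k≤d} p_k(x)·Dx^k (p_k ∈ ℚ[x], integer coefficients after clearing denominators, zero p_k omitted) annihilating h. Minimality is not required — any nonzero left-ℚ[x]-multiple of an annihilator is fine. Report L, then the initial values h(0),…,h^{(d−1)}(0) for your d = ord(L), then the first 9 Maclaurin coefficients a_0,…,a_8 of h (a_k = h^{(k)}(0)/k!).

f: a_k = 0, 2, -1, 2/3, -1/2, 2/5, -1/3, 2/7, -1/4, …
g: a_k = 0, -3, 0, 1/2, 0, -1/40, 0, 1/1680, 0, …
f+g: L₀ = lclm(L_f,L_g), ord ≤ 2+2.
h=∫₀ˣh₀: take L = L₀·Dx.
L = (7 + 2·x + x^2)·Dx^2 + (3 + 5·x + 3·x^2 + x^3)·Dx^3 + (7 + 2·x + x^2)·Dx^4 + (3 + 5·x + 3·x^2 + x^3)·Dx^5  (order 5).
h: a_k = 0, 0, -1/2, -1/3, 7/24, -1/10, 1/16, -1/21, 481/13440, …
ICs: h(0) = 0, h′(0) = 0, h′′(0) = -1, h′′′(0) = -2, h′′′′(0) = 7.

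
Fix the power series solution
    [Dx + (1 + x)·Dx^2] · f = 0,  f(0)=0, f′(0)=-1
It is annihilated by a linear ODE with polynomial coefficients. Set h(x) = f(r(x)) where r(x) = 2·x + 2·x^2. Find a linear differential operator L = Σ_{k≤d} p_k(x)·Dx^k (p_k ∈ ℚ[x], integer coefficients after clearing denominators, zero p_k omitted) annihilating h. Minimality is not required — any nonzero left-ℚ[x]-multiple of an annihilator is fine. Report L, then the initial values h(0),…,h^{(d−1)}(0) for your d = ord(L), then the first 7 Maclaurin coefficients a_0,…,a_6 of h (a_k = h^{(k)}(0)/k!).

f: a_k = 0, -1, 1/2, -1/3, 1/4, -1/5, 1/6, …
Substitute x→r, Dx→(1/r')Dx; clear ⇒ L₀.
L = (4·x + 4·x^2)·Dx + (1 + 4·x + 6·x^2 + 4·x^3)·Dx^2  (order 2).
h: a_k = 0, -2, 0, 4/3, -2, 8/5, 0, …
ICs: h(0) = 0, h′(0) = -2.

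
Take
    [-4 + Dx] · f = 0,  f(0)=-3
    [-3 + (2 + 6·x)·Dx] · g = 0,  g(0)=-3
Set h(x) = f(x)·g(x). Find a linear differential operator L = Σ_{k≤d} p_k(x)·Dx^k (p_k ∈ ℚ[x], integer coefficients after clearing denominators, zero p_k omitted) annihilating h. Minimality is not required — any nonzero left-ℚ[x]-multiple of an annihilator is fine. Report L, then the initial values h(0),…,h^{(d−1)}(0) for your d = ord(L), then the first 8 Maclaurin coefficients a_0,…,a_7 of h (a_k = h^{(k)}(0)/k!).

L = (-11 - 24·x) + (2 + 6·x)·Dx  (order 1).
h: a_k = 9, 99/2, 927/8, 2859/16, 24483/128, 230649/1280, 497863/5120, 9695729/71680, …
ICs: h(0) = 9.

f: a_k = -3, -12, -24, -32, -32, -128/5, -256/15, -1024/105, …
g: a_k = -3, -9/2, 27/8, -81/16, 1215/128, -5103/256, 45927/1024, -216513/2048, …
Sym-product of L_f,L_g gives L₀ (≤ ord 1).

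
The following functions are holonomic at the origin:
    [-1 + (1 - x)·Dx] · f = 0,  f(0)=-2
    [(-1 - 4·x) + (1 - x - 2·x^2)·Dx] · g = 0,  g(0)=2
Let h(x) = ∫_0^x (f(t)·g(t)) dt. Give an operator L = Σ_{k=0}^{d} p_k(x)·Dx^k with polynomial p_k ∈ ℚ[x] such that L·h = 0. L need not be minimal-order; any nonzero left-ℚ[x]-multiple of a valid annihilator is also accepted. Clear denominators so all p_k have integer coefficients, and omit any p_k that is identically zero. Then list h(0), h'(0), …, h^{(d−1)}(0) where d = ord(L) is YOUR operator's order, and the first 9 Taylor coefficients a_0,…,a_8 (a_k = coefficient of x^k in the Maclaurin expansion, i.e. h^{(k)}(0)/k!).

f: a_k = -2, -2, -2, -2, -2, -2, -2, -2, -2, …
g: a_k = 2, 2, 6, 10, 22, 42, 86, 170, 342, …
Product ⇒ symmetric product L₀, ord ≤ 1.
h=∫h₀ ⇒ L = L₀·Dx.
L = (-2 - 2·x + 6·x^2)·Dx + (1 - 2·x - x^2 + 2·x^3)·Dx^2  (order 2).
h: a_k = 0, -4, -4, -20/3, -10, -84/5, -28, -340/7, -85, …
ICs: h(0) = 0, h′(0) = -4.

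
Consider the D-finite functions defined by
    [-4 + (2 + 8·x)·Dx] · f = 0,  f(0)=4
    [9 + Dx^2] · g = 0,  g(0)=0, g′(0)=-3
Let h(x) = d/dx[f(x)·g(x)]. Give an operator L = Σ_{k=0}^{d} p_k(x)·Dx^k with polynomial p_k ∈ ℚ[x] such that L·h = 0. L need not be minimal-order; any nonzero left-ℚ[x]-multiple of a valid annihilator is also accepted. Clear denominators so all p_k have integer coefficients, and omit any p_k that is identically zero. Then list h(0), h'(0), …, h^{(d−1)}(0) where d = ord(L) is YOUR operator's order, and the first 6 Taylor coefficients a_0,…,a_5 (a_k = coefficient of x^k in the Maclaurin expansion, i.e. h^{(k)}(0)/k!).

L = (131 + 1392·x + 4512·x^2 + 6912·x^3 + 6912·x^4) + (4 - 80·x - 576·x^2 - 768·x^3)·Dx + (7 + 80·x + 352·x^2 + 768·x^3 + 768·x^4)·Dx^2  (order 2).
h: a_k = -12, -48, 126, -48, 759/2, -8406/5, …
ICs: h(0) = -12, h′(0) = -48.

f: a_k = 4, 8, -8, 16, -40, 112, …
g: a_k = 0, -3, 0, 9/2, 0, -81/40, …
f·g: L₀ = L_f ⊗_s L_g, ord ≤ 1·2.
Derive L from L₀ (diff closure).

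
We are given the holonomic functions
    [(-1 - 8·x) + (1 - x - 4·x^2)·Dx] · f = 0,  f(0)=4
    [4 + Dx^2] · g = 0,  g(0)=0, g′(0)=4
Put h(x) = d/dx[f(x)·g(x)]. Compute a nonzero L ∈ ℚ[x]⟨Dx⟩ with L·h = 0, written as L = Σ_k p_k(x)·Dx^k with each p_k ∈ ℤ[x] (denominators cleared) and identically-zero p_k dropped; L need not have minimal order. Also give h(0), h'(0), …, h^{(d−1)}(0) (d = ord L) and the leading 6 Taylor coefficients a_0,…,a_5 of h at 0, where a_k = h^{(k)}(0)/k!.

f: a_k = 4, 4, 20, 36, 116, 260, …
g: a_k = 0, 4, 0, -8/3, 0, 8/15, …
f·g: L₀ = L_f ⊗_s L_g, ord ≤ 1·2.
Differentiate: ansatz ord ≤ ord L₀ ⇒ L.
L = (18 - 8·x - 28·x^2 + 32·x^3 + 64·x^4) + (4 + 34·x + 24·x^2 + 64·x^3)·Dx + (-1 + x^2 + 8·x^3 + 16·x^4)·Dx^2  (order 2).
h: a_k = 16, 32, 208, 1600/3, 2064, 28384/5, …
ICs: h(0) = 16, h′(0) = 32.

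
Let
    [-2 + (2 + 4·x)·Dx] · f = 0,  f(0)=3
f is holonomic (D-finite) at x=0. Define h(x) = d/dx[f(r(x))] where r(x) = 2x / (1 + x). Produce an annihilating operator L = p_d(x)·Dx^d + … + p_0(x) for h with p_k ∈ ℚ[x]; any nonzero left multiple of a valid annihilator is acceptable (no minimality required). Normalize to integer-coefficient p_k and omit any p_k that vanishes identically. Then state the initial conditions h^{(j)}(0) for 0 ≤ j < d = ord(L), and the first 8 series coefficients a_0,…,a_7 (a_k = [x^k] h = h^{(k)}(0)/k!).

f: a_k = 3, 3, -3/2, 3/2, -15/8, 21/8, -63/16, 99/16, …
Substitute x→r, Dx→(1/r')Dx; clear ⇒ L₀.
h₀' ⇒ L via d/dx closure of L₀.
L = (-4 - 10·x) + (-1 - 6·x - 5·x^2)·Dx  (order 1).
h: a_k = 6, -24, 90, -360, 1530, -6768, 30702, -141600, …
ICs: h(0) = 6.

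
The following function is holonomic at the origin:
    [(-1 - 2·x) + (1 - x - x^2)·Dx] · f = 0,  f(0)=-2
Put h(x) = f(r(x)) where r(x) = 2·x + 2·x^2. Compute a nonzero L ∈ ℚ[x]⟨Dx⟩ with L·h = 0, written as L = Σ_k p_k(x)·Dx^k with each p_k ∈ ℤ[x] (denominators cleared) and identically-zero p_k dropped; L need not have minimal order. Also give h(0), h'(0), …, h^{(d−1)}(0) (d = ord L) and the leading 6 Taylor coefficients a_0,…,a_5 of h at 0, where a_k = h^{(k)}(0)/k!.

f: a_k = -2, -2, -4, -6, -10, -16, …
f∘r: x↦r, Dx↦Dx/r' in L_f ⇒ L₀.
L = (2 + 12·x + 24·x^2 + 16·x^3) + (-1 + 2·x + 6·x^2 + 8·x^3 + 4·x^4)·Dx  (order 1).
h: a_k = -2, -4, -20, -80, -320, -1296, …
ICs: h(0) = -2.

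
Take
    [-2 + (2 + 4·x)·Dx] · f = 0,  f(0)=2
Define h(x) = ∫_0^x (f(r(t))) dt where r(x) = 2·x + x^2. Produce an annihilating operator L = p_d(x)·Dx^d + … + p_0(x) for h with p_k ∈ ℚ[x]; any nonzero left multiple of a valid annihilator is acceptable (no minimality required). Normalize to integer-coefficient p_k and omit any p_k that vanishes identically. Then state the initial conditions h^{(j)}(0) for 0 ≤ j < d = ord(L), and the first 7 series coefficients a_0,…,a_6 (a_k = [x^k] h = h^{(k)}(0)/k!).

f: a_k = 2, 2, -1, 1, -5/4, 7/4, -21/8, …
L₀ from L_f via x↦r, Dx↦r'^{-1}Dx.
h=∫h₀ ⇒ L = L₀·Dx.
L = (-2 - 2·x)·Dx + (1 + 4·x + 2·x^2)·Dx^2  (order 2).
h: a_k = 0, 2, 2, -2/3, 1, -9/5, 11/3, …
ICs: h(0) = 0, h′(0) = 2.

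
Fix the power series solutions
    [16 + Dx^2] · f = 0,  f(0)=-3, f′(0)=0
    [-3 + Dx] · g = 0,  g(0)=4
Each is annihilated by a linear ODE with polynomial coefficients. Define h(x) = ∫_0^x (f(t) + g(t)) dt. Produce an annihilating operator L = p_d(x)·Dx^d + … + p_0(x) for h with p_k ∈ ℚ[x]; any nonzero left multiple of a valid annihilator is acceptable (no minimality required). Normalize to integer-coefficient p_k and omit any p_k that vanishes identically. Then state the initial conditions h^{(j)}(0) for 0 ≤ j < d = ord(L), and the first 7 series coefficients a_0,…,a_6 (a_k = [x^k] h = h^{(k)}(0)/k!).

f: a_k = -3, 0, 24, 0, -32, 0, 256/15, …
g: a_k = 4, 12, 18, 18, 27/2, 81/10, 81/20, …
L₀ := lclm(L_f,L_g); ord L₀ ≤ 2+1.
h=∫h₀ ⇒ L = L₀·Dx.
L = -48·Dx + 16·Dx^2 - 3·Dx^3 + Dx^4  (order 4).
h: a_k = 0, 1, 6, 14, 9/2, -37/10, 27/20, …
ICs: h(0) = 0, h′(0) = 1, h′′(0) = 12, h′′′(0) = 84.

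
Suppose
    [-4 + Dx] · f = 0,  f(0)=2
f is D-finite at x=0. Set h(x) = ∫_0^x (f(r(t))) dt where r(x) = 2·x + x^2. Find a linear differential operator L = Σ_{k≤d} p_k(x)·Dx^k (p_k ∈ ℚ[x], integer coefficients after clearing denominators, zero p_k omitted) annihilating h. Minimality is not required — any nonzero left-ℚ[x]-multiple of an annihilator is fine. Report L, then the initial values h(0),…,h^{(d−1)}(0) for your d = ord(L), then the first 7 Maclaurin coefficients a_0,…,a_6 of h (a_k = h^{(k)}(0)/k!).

f: a_k = 2, 8, 16, 64/3, 64/3, 256/15, 512/45, …
h₀=f(r): pull back L_f along r ⇒ L₀.
Integrate: L := L₀·Dx.
L = (-8 - 8·x)·Dx + Dx^2  (order 2).
h: a_k = 0, 2, 8, 24, 176/3, 368/3, 3392/15, …
ICs: h(0) = 0, h′(0) = 2.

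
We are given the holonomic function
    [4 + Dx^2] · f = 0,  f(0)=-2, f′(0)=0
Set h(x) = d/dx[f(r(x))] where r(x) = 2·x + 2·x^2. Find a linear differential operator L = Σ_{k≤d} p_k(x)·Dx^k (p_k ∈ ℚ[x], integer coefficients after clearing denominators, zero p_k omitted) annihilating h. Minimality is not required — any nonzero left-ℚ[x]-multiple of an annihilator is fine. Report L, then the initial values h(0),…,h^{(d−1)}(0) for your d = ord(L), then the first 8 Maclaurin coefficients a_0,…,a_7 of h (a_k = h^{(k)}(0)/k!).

L = (28 + 128·x + 384·x^2 + 512·x^3 + 256·x^4) + (-6 - 12·x)·Dx + (1 + 4·x + 4·x^2)·Dx^2  (order 2).
h: a_k = 0, 32, 96, -64/3, -1280/3, -10496/15, -1792/15, 368128/315, …
ICs: h(0) = 0, h′(0) = 32.

f: a_k = -2, 0, 4, 0, -4/3, 0, 8/45, 0, …
Change of var in L_f (x↦r) gives L₀.
Differentiate: ansatz ord ≤ ord L₀ ⇒ L.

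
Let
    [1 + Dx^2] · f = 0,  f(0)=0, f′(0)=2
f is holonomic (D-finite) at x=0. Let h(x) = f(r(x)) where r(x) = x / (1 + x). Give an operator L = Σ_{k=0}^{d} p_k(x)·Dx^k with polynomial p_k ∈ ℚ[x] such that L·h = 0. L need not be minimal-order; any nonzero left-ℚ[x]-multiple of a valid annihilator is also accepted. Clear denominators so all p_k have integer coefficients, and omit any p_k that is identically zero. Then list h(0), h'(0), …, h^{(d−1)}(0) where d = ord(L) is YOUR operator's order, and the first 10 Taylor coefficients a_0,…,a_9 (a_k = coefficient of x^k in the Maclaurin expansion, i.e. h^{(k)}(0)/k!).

f: a_k = 0, 2, 0, -1/3, 0, 1/60, 0, -1/2520, 0, 1/181440, …
Substitute x→r, Dx→(1/r')Dx; clear ⇒ L₀.
L = 1 + (2 + 6·x + 6·x^2 + 2·x^3)·Dx + (1 + 4·x + 6·x^2 + 4·x^3 + x^4)·Dx^2  (order 2).
h: a_k = 0, 2, -2, 5/3, -1, 1/60, 5/4, -6931/2520, 1591/360, -224179/36288, …
ICs: h(0) = 0, h′(0) = 2.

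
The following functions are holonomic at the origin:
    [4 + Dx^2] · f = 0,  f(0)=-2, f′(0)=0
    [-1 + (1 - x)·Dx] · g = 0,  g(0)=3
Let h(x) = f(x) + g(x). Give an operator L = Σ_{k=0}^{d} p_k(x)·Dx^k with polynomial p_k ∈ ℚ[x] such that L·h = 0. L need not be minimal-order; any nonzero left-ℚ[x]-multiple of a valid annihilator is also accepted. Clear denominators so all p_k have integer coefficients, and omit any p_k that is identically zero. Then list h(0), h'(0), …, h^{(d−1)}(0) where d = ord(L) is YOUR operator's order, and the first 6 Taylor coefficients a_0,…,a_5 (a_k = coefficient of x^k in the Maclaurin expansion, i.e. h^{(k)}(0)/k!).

L = (-20 + 16·x - 8·x^2) + (12 - 28·x + 24·x^2 - 8·x^3)·Dx + (-5 + 4·x - 2·x^2)·Dx^2 + (3 - 7·x + 6·x^2 - 2·x^3)·Dx^3  (order 3).
h: a_k = 1, 3, 7, 3, 5/3, 3, …
ICs: h(0) = 1, h′(0) = 3, h′′(0) = 14.

f: a_k = -2, 0, 4, 0, -4/3, 0, …
g: a_k = 3, 3, 3, 3, 3, 3, …
Weyl lclm of L_f,L_g ⇒ L₀ (ord ≤ 3).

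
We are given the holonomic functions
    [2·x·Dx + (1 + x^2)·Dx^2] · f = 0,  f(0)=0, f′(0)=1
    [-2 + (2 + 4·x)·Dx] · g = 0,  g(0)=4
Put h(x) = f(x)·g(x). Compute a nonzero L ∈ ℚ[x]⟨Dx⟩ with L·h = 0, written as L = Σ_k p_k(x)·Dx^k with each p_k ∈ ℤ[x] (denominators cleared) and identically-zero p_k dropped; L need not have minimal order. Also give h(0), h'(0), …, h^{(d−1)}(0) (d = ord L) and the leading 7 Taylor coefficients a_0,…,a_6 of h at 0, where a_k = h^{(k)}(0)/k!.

L = (3 - 2·x - x^2) + (-2 - 2·x + 6·x^2 + 4·x^3)·Dx + (1 + 4·x + 5·x^2 + 4·x^3 + 4·x^4)·Dx^2  (order 2).
h: a_k = 0, 4, 4, -10/3, 2/3, -31/30, 109/30, …
ICs: h(0) = 0, h′(0) = 4.

f: a_k = 0, 1, 0, -1/3, 0, 1/5, 0, …
g: a_k = 4, 4, -2, 2, -5/2, 7/2, -21/4, …
L₀ := L_f ⊗_s L_g (sym. prod.), ord ≤ 2.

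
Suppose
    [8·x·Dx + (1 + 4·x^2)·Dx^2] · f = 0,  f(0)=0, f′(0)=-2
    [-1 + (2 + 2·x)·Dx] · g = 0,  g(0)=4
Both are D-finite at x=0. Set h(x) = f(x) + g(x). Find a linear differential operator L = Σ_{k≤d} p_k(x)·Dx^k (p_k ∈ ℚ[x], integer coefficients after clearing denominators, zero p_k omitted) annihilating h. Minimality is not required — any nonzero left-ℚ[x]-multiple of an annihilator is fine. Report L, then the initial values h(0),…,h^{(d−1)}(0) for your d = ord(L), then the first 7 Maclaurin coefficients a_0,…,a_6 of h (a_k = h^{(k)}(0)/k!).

L = (-16 - 40·x + 192·x^2 + 96·x^3)·Dx + (-35 - 64·x + 328·x^2 + 768·x^3 + 336·x^4)·Dx^2 + (-2 + 30·x + 48·x^2 + 144·x^3 + 224·x^4 + 96·x^5)·Dx^3  (order 3).
h: a_k = 4, 0, -1/2, 35/12, -5/32, -2013/320, -21/256, …
ICs: h(0) = 4, h′(0) = 0, h′′(0) = -1.

f: a_k = 0, -2, 0, 8/3, 0, -32/5, 0, …
g: a_k = 4, 2, -1/2, 1/4, -5/32, 7/64, -21/256, …
h₀=f+g: left-lcm gives L₀, ord ≤ 3.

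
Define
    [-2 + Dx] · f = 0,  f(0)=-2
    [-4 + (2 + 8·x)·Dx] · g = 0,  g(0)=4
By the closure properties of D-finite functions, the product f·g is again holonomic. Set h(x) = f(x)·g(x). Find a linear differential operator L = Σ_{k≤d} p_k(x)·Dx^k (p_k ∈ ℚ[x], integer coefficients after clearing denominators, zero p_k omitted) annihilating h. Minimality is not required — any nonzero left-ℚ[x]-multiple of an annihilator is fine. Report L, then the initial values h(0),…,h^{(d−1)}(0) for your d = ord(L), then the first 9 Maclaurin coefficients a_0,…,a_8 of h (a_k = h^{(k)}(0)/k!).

L = (-4 - 8·x) + (1 + 4·x)·Dx  (order 1).
h: a_k = -8, -32, -32, -128/3, 64/3, -1792/15, 15616/45, -355328/315, 1175296/315, …
ICs: h(0) = -8.

f: a_k = -2, -4, -4, -8/3, -4/3, -8/15, -8/45, -16/315, -4/315, …
g: a_k = 4, 8, -8, 16, -40, 112, -336, 1056, -3432, …
Sym-product of L_f,L_g gives L₀ (≤ ord 1).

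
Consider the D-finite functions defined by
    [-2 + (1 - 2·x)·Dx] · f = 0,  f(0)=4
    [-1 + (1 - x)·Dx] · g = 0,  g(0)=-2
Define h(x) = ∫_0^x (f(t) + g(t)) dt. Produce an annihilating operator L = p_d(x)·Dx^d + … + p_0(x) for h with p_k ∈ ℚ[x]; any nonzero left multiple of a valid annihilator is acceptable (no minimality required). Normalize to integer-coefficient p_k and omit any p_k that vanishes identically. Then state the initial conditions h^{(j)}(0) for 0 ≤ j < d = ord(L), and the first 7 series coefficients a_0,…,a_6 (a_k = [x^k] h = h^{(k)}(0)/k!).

L = -4·Dx + (6 - 8·x)·Dx^2 + (-1 + 3·x - 2·x^2)·Dx^3  (order 3).
h: a_k = 0, 2, 3, 14/3, 15/2, 62/5, 21, …
ICs: h(0) = 0, h′(0) = 2, h′′(0) = 6.

f: a_k = 4, 8, 16, 32, 64, 128, 256, …
g: a_k = -2, -2, -2, -2, -2, -2, -2, …
L₀ := lclm(L_f,L_g); ord L₀ ≤ 1+1.
∫: right-multiply L₀ by Dx.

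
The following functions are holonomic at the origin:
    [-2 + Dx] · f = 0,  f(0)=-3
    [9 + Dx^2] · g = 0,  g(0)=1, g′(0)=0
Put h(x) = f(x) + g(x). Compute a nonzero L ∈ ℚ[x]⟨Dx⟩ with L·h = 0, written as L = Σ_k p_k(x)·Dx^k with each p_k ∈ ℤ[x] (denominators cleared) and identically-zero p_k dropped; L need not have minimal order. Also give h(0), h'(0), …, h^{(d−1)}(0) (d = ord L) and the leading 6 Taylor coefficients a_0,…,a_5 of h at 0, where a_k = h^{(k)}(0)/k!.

f: a_k = -3, -6, -6, -4, -2, -4/5, …
g: a_k = 1, 0, -9/2, 0, 27/8, 0, …
h₀=f+g: left-lcm gives L₀, ord ≤ 3.
L = -18 + 9·Dx - 2·Dx^2 + Dx^3  (order 3).
h: a_k = -2, -6, -21/2, -4, 11/8, -4/5, …
ICs: h(0) = -2, h′(0) = -6, h′′(0) = -21.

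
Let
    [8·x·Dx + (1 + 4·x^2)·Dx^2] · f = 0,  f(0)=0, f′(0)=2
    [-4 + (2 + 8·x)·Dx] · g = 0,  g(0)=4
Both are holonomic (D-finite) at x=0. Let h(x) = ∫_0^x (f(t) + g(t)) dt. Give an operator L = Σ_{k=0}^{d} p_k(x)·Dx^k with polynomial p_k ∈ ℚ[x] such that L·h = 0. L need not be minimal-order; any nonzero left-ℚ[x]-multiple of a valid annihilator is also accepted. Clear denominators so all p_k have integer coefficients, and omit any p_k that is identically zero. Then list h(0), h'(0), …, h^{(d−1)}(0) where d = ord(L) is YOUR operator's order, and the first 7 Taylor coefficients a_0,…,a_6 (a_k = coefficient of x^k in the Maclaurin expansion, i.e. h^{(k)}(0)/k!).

f: a_k = 0, 2, 0, -8/3, 0, 32/5, 0, …
g: a_k = 4, 8, -8, 16, -40, 112, -336, …
L₀ := lclm(L_f,L_g); ord L₀ ≤ 2+1.
∫: right-multiply L₀ by Dx.
L = (-8 - 80·x + 96·x^2 + 192·x^3)·Dx^2 + (-10 - 32·x - 64·x^2 + 384·x^3 + 672·x^4)·Dx^3 + (-1 + 24·x^2 + 48·x^3 + 112·x^4 + 192·x^5)·Dx^4  (order 4).
h: a_k = 0, 4, 5, -8/3, 10/3, -8, 296/15, …
ICs: h(0) = 0, h′(0) = 4, h′′(0) = 10, h′′′(0) = -16.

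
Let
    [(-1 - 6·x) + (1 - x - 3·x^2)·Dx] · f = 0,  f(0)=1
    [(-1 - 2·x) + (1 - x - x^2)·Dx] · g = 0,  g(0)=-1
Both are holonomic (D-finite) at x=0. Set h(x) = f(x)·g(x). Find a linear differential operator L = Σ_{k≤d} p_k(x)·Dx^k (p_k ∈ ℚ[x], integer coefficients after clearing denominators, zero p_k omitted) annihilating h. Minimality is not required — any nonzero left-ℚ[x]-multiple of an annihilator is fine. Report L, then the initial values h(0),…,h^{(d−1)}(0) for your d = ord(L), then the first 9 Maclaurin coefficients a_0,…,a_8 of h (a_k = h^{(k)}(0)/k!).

f: a_k = 1, 1, 4, 7, 19, 40, 97, 217, 508, …
g: a_k = -1, -1, -2, -3, -5, -8, -13, -21, -34, …
Product ⇒ symmetric product L₀, ord ≤ 1.
L = (-2 - 6·x + 12·x^2 + 12·x^3) + (1 - 2·x - 3·x^2 + 4·x^3 + 3·x^4)·Dx  (order 1).
h: a_k = -1, -2, -7, -16, -42, -98, -237, -552, -1297, …
ICs: h(0) = -1.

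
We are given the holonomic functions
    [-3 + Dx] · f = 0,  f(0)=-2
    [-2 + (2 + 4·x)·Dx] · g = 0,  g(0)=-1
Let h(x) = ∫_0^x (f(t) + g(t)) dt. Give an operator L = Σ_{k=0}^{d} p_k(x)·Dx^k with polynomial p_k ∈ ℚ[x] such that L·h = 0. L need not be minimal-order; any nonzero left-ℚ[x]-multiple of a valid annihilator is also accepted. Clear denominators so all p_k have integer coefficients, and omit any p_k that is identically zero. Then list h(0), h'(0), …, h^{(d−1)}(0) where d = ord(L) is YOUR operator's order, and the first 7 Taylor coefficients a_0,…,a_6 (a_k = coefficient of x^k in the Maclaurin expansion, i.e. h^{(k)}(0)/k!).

L = (12 + 18·x)·Dx + (-10 - 36·x - 36·x^2)·Dx^2 + (2 + 10·x + 12·x^2)·Dx^3  (order 3).
h: a_k = 0, -3, -7/2, -17/6, -19/8, -49/40, -197/240, …
ICs: h(0) = 0, h′(0) = -3, h′′(0) = -7.

f: a_k = -2, -6, -9, -9, -27/4, -81/20, -81/40, …
g: a_k = -1, -1, 1/2, -1/2, 5/8, -7/8, 21/16, …
Weyl lclm of L_f,L_g ⇒ L₀ (ord ≤ 2).
h=∫h₀ ⇒ L = L₀·Dx.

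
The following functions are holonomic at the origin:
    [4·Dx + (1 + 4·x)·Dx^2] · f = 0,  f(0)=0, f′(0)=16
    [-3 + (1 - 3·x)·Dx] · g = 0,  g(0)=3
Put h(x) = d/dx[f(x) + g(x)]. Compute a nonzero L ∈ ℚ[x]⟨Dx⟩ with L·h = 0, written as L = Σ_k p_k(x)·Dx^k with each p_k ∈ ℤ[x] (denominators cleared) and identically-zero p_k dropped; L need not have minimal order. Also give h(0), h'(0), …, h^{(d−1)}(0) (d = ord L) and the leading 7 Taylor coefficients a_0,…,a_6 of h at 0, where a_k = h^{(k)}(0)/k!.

L = (-204 - 144·x) + (-11 - 312·x - 288·x^2)·Dx + (5 + 11·x - 54·x^2 - 72·x^3)·Dx^2  (order 2).
h: a_k = 25, -10, 499, -52, 7741, -3262, 111463, …
ICs: h(0) = 25, h′(0) = -10.

f: a_k = 0, 16, -32, 256/3, -256, 4096/5, -8192/3, …
g: a_k = 3, 9, 27, 81, 243, 729, 2187, …
h₀=f+g: left-lcm gives L₀, ord ≤ 3.
Differentiate: ansatz ord ≤ ord L₀ ⇒ L.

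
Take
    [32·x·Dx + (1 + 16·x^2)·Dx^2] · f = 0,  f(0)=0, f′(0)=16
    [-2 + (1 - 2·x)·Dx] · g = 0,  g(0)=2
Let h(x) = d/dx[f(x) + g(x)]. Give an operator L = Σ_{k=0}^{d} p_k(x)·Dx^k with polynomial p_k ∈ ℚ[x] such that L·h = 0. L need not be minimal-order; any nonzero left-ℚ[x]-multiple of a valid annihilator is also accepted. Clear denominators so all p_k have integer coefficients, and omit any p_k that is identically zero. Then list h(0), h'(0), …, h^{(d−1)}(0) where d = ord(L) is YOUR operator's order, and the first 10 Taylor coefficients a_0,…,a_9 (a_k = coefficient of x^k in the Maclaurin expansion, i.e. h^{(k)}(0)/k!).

L = (32 - 256·x - 1536·x^2) + (-14 + 32·x + 160·x^2 - 1536·x^3)·Dx + (1 + 6·x + 96·x^3 - 256·x^4)·Dx^2  (order 2).
h: a_k = 20, 16, -208, 128, 4416, 768, -63744, 4096, 1057792, 20480, …
ICs: h(0) = 20, h′(0) = 16.

f: a_k = 0, 16, 0, -256/3, 0, 4096/5, 0, -65536/7, 0, 1048576/9, …
g: a_k = 2, 4, 8, 16, 32, 64, 128, 256, 512, 1024, …
f+g: L₀ = lclm(L_f,L_g), ord ≤ 2+1.
h₀' ⇒ L via d/dx closure of L₀.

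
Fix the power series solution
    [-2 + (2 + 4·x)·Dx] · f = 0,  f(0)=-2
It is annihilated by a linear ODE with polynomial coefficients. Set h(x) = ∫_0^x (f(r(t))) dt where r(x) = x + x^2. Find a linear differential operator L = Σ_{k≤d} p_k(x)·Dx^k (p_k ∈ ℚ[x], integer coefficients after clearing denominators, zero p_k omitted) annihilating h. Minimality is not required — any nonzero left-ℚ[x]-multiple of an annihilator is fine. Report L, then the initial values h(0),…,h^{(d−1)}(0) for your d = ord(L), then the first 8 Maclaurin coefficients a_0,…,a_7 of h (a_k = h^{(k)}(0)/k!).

L = (-1 - 2·x)·Dx + (1 + 2·x + 2·x^2)·Dx^2  (order 2).
h: a_k = 0, -2, -1, -1/3, 1/4, -3/20, 1/24, 3/56, …
ICs: h(0) = 0, h′(0) = -2.

f: a_k = -2, -2, 1, -1, 5/4, -7/4, 21/8, -33/8, …
h₀=f(r): pull back L_f along r ⇒ L₀.
h=∫h₀ ⇒ L = L₀·Dx.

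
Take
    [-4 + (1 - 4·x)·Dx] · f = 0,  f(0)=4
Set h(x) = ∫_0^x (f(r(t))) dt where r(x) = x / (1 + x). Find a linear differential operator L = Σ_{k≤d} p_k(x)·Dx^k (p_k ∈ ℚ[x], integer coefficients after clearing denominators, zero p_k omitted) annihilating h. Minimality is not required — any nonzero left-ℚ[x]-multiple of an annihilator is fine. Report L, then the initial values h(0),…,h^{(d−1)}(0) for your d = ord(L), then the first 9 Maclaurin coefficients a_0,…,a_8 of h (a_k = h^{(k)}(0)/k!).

L = 4·Dx + (-1 + 2·x + 3·x^2)·Dx^2  (order 2).
h: a_k = 0, 4, 8, 16, 36, 432/5, 216, 3888/7, 1458, …
ICs: h(0) = 0, h′(0) = 4.

f: a_k = 4, 16, 64, 256, 1024, 4096, 16384, 65536, 262144, …
Substitute x→r, Dx→(1/r')Dx; clear ⇒ L₀.
∫: right-multiply L₀ by Dx.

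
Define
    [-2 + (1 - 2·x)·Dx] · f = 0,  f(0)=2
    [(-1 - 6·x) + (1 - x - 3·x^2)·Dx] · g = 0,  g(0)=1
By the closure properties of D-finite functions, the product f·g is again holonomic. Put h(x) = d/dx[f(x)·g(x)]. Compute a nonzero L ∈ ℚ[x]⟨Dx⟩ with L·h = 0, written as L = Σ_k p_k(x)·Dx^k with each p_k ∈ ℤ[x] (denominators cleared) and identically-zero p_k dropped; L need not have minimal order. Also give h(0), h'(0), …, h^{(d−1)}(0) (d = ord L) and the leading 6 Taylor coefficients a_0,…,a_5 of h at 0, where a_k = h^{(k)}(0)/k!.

L = (20 - 18·x - 102·x^2 - 96·x^3 + 432·x^4) + (-3 + 7·x + 27·x^2 - 70·x^3 - 30·x^4 + 108·x^5)·Dx  (order 1).
h: a_k = 6, 40, 162, 584, 1860, 5628, …
ICs: h(0) = 6.

f: a_k = 2, 4, 8, 16, 32, 64, …
g: a_k = 1, 1, 4, 7, 19, 40, …
f·g: L₀ = L_f ⊗_s L_g, ord ≤ 1·1.
Differentiate: ansatz ord ≤ ord L₀ ⇒ L.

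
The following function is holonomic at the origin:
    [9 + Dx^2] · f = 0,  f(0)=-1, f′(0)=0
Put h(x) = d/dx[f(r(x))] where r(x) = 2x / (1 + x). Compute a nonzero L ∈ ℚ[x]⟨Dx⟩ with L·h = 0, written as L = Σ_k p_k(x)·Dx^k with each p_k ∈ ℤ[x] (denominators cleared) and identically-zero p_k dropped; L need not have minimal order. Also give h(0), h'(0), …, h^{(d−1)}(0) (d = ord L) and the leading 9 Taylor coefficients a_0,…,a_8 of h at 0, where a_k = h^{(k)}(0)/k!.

f: a_k = -1, 0, 9/2, 0, -27/8, 0, 81/80, 0, -729/4480, …
h₀=f(r): pull back L_f along r ⇒ L₀.
Differentiate: ansatz ord ≤ ord L₀ ⇒ L.
L = (42 + 12·x + 6·x^2) + (6 + 18·x + 18·x^2 + 6·x^3)·Dx + (1 + 4·x + 6·x^2 + 4·x^3 + x^4)·Dx^2  (order 2).
h: a_k = 0, 36, -108, 0, 720, -11556/5, 20412/5, -24912/7, -130896/35, …
ICs: h(0) = 0, h′(0) = 36.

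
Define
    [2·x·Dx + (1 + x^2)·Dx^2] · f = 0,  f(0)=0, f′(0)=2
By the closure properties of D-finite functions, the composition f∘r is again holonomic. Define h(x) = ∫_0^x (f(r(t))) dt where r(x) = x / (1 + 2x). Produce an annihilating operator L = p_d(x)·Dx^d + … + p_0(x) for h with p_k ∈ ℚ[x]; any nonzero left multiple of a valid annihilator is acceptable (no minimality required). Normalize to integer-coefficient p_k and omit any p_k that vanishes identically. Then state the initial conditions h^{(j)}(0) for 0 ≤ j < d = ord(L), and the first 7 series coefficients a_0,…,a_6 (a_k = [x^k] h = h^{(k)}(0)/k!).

L = (4 + 10·x)·Dx^2 + (1 + 4·x + 5·x^2)·Dx^3  (order 3).
h: a_k = 0, 0, 1, -4/3, 11/6, -12/5, 41/15, …
ICs: h(0) = 0, h′(0) = 0, h′′(0) = 2.

f: a_k = 0, 2, 0, -2/3, 0, 2/5, 0, …
Change of var in L_f (x↦r) gives L₀.
h=∫₀ˣh₀: take L = L₀·Dx.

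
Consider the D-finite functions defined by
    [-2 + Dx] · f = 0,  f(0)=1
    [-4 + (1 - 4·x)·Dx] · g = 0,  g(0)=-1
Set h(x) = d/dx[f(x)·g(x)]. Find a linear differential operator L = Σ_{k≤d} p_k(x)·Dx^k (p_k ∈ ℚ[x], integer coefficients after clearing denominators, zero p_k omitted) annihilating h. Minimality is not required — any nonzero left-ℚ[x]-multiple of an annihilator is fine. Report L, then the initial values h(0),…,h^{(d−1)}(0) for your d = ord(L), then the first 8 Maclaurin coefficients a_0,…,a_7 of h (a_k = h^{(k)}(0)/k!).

f: a_k = 1, 2, 2, 4/3, 2/3, 4/15, 4/45, 8/315, …
g: a_k = -1, -4, -16, -64, -256, -1024, -4096, -16384, …
f·g: L₀ = L_f ⊗_s L_g, ord ≤ 1·1.
Derive L from L₀ (diff closure).
L = (26 - 48·x + 32·x^2) + (-3 + 16·x - 16·x^2)·Dx  (order 1).
h: a_k = -6, -52, -316, -1688, -25324/3, -607784/15, -2836328/15, -272287504/315, …
ICs: h(0) = -6.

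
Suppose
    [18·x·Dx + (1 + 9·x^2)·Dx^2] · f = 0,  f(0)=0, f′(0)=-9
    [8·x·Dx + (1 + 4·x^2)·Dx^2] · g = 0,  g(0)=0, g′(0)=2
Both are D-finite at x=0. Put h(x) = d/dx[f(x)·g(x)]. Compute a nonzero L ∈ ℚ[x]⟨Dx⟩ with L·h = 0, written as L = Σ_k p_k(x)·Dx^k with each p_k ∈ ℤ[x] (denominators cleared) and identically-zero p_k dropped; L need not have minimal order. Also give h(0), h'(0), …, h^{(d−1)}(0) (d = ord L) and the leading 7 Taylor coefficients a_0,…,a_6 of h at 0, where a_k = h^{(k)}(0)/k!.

f: a_k = 0, -9, 0, 27, 0, -729/5, 0, …
g: a_k = 0, 2, 0, -8/3, 0, 32/5, 0, …
Product ⇒ symmetric product L₀, ord ≤ 4.
Derive L from L₀ (diff closure).
L = (-864·x - 18720·x^3 - 82944·x^5 + 134784·x^7 + 1119744·x^9) + (-52 - 3036·x^2 - 33696·x^4 - 72576·x^6 + 471744·x^8 + 1679616·x^10)·Dx + (-104·x - 2072·x^3 - 11232·x^5 + 13968·x^7 + 269568·x^9 + 559872·x^11)·Dx^2 + (-1 - 26·x^2 - 205·x^4 + 7380·x^8 + 33696·x^10 + 46656·x^12)·Dx^3  (order 3).
h: a_k = 0, -36, 0, 312, 0, -12636/5, 0, …
ICs: h(0) = 0, h′(0) = -36, h′′(0) = 0.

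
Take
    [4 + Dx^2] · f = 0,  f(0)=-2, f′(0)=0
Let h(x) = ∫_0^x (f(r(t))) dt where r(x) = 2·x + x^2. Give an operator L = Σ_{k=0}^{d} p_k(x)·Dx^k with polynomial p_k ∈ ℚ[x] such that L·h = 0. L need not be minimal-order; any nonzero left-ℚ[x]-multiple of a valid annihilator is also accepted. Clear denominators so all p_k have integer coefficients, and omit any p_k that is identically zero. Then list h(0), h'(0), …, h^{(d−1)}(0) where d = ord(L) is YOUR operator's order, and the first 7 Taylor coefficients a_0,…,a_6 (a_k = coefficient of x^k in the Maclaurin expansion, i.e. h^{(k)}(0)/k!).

L = (16 + 48·x + 48·x^2 + 16·x^3)·Dx - Dx^2 + (1 + x)·Dx^3  (order 3).
h: a_k = 0, -2, 0, 16/3, 4, -52/15, -64/9, …
ICs: h(0) = 0, h′(0) = -2, h′′(0) = 0.

f: a_k = -2, 0, 4, 0, -4/3, 0, 8/45, …
Substitute x→r, Dx→(1/r')Dx; clear ⇒ L₀.
h=∫h₀ ⇒ L = L₀·Dx.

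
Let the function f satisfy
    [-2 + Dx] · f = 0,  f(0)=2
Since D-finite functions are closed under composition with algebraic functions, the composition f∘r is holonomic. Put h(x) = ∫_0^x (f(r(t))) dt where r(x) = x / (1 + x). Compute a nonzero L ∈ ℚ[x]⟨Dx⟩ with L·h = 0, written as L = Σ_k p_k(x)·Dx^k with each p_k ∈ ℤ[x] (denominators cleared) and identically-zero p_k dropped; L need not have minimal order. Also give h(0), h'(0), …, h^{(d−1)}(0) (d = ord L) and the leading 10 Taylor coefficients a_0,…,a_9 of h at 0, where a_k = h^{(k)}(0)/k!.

L = -2·Dx + (1 + 2·x + x^2)·Dx^2  (order 2).
h: a_k = 0, 2, 2, 0, -1/3, 4/15, -2/15, 8/315, 5/126, -64/945, …
ICs: h(0) = 0, h′(0) = 2.

f: a_k = 2, 4, 4, 8/3, 4/3, 8/15, 8/45, 16/315, 4/315, 8/2835, …
Change of var in L_f (x↦r) gives L₀.
Integrate: L := L₀·Dx.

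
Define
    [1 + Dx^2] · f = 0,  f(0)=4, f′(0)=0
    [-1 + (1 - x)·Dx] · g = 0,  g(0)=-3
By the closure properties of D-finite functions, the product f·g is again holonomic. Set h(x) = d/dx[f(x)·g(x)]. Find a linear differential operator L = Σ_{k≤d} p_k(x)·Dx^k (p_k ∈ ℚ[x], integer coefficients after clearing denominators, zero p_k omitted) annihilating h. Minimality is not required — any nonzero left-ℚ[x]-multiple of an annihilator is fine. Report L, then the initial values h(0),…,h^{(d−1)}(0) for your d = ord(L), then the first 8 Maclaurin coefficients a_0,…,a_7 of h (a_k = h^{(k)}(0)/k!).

f: a_k = 4, 0, -2, 0, 1/6, 0, -1/180, 0, …
g: a_k = -3, -3, -3, -3, -3, -3, -3, -3, …
L₀ := L_f ⊗_s L_g (sym. prod.), ord ≤ 2.
h₀' ⇒ L via d/dx closure of L₀.
L = (-1 - 2·x + x^2) + (-2 + 2·x)·Dx + (1 - 2·x + x^2)·Dx^2  (order 2).
h: a_k = -12, -12, -18, -26, -65/2, -389/10, -2723/60, -4357/84, …
ICs: h(0) = -12, h′(0) = -12.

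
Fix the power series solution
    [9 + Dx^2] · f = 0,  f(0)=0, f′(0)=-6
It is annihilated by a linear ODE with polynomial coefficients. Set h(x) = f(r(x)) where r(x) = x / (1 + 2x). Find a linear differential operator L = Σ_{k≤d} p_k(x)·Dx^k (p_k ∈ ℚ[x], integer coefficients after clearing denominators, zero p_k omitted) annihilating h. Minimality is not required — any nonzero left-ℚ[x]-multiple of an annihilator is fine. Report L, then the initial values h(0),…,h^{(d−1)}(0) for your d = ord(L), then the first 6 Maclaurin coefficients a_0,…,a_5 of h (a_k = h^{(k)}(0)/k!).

L = 9 + (4 + 24·x + 48·x^2 + 32·x^3)·Dx + (1 + 8·x + 24·x^2 + 32·x^3 + 16·x^4)·Dx^2  (order 2).
h: a_k = 0, -6, 12, -15, -6, 2319/20, …
ICs: h(0) = 0, h′(0) = -6.

f: a_k = 0, -6, 0, 9, 0, -81/20, …
h₀=f(r): pull back L_f along r ⇒ L₀.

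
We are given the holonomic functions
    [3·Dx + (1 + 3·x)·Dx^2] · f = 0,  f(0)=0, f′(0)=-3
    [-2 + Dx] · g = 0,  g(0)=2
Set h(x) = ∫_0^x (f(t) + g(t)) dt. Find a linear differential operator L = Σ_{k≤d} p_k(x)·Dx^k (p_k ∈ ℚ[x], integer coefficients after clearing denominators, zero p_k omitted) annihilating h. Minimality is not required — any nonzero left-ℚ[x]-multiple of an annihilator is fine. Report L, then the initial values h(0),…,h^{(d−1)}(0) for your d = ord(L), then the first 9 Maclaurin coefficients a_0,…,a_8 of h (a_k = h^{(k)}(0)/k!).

L = (-48 - 36·x)·Dx^2 + (14 - 24·x - 36·x^2)·Dx^3 + (5 + 21·x + 18·x^2)·Dx^4  (order 4).
h: a_k = 0, 2, 1/2, 17/6, -19/12, 259/60, -721/90, 10951/630, -14057/360, …
ICs: h(0) = 0, h′(0) = 2, h′′(0) = 1, h′′′(0) = 17.

f: a_k = 0, -3, 9/2, -9, 81/4, -243/5, 243/2, -2187/7, 6561/8, …
g: a_k = 2, 4, 4, 8/3, 4/3, 8/15, 8/45, 16/315, 4/315, …
Sum ⇒ L₀ = lclm(L_f,L_g) in ℚ(x)⟨Dx⟩.
Integrate: L := L₀·Dx.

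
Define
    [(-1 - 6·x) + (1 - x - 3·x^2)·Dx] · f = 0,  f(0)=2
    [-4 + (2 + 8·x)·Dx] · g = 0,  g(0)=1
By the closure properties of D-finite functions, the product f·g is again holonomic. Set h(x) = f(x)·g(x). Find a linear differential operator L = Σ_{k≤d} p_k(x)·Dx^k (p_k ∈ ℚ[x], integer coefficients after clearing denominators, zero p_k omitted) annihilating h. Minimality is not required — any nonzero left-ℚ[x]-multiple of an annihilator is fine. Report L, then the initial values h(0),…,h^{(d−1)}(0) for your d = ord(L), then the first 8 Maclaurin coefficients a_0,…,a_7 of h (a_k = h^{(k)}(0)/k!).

f: a_k = 2, 2, 8, 14, 38, 80, 194, 434, …
g: a_k = 1, 2, -2, 4, -10, 28, -84, 264, …
Sym-product of L_f,L_g gives L₀ (≤ ord 1).
L = (3 + 8·x + 18·x^2) + (-1 - 3·x + 7·x^2 + 12·x^3)·Dx  (order 1).
h: a_k = 2, 6, 8, 34, 38, 196, 142, 1258, …
ICs: h(0) = 2.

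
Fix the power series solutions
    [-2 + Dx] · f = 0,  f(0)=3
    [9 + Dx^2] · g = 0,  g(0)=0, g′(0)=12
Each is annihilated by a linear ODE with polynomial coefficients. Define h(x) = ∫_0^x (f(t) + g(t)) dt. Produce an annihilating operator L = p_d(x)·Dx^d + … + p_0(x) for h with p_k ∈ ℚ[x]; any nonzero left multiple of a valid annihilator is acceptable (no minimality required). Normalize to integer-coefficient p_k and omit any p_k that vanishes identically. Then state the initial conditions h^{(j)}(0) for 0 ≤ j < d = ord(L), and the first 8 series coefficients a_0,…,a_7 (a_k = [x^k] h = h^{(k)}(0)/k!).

f: a_k = 3, 6, 6, 4, 2, 4/5, 4/15, 8/105, …
g: a_k = 0, 12, 0, -18, 0, 81/10, 0, -243/140, …
f+g: L₀ = lclm(L_f,L_g), ord ≤ 1+2.
Integrate: L := L₀·Dx.
L = -18·Dx + 9·Dx^2 - 2·Dx^3 + Dx^4  (order 4).
h: a_k = 0, 3, 9, 2, -7/2, 2/5, 89/60, 4/105, …
ICs: h(0) = 0, h′(0) = 3, h′′(0) = 18, h′′′(0) = 12.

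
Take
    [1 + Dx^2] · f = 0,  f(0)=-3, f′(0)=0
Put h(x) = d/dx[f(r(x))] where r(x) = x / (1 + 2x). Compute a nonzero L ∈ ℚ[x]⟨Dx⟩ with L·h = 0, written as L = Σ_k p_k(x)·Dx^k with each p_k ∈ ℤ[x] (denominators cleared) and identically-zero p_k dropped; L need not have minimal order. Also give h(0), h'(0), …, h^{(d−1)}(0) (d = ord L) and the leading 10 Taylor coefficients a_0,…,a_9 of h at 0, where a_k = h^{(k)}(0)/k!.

L = (25 + 96·x + 96·x^2) + (12 + 72·x + 144·x^2 + 96·x^3)·Dx + (1 + 8·x + 24·x^2 + 32·x^3 + 16·x^4)·Dx^2  (order 2).
h: a_k = 0, 3, -18, 143/2, -235, 27601/40, -37527/20, 8095583/1680, -3310941/280, 3377674081/120960, …
ICs: h(0) = 0, h′(0) = 3.

f: a_k = -3, 0, 3/2, 0, -1/8, 0, 1/240, 0, -1/13440, 0, …
Substitute x→r, Dx→(1/r')Dx; clear ⇒ L₀.
h=h₀': d/dx-closure on L₀ ⇒ L.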